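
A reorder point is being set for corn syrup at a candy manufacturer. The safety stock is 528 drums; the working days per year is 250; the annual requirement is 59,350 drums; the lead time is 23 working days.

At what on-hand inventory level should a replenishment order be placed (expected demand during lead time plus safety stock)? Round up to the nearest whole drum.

5,989 drums

Daily demand d = 59,350 / 250 = 237.400 drums/day
Demand during lead time = 237.400 × 23 = 5,460.20
Reorder point = 5,460.20 + 528 = 5,988.20 → round up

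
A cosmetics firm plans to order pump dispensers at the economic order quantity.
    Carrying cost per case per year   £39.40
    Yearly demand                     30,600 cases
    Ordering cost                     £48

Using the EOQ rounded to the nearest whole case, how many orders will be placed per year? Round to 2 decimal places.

Q* = √(2·D·S / H) = √(2·30,600·48 / 39.4) = √74,558.4 ≈ 273.05 → Q = 273
N = D/Q = 30,600/273 ≈ 112.088 orders/yr

112.09 orders per year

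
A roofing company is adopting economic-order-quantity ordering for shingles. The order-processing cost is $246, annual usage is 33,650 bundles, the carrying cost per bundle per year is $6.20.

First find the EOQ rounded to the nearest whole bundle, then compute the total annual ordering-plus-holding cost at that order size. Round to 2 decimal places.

Optimal lot size Q* = (2 × 33,650 × $246 / $6.2)^½ ≈ 1,634.10 → Q = 1,634 bundles
Annual ordering cost = (D/Q)·S = (33,650/1,634) × 246 = $5,066.03
Annual holding cost  = (Q/2)·H = (1,634/2) × 6.2 = $5,065.40
Total = $5,066.03 + $5,065.40 = $10,131.43

$10,131.43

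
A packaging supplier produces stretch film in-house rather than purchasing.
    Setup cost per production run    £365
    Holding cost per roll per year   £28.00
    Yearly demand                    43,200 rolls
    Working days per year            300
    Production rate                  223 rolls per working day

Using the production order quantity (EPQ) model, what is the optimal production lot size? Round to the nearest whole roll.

1,783 rolls

Daily demand d = 43,200/300 = 144.000; p = 223; 1 − d/p = 0.35426
EPQ = √(2DS / (H(1 − d/p)))
    = √(2 × 43,200 × 365 / (28 × 0.35426)) ≈ 1,783.05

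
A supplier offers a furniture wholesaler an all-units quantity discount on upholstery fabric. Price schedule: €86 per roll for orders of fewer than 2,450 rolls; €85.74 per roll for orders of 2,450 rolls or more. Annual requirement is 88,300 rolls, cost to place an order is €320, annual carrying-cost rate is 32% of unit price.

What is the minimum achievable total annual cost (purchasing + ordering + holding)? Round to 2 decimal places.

€7,615,985.14

H₁ = 32%×€86 = €27.5200;  H₂ = 32%×€85.74 = €27.4368
EOQ₁ = √(2×88,300×320/27.5200) = 1,433.00  (< 2,450, feasible at tier 1)
EOQ₂ = √(2×88,300×320/27.4368) = 1,435.17  (< 2,450 → use Q = 2,450 at tier-2 price)
TC(tier 1 (EOQ₁), Q≈1,433.0) = €7,633,236.15
TC(tier 2, Q≈2,450.0) = €7,615,985.14
Minimum at tier 2: €7,615,985.14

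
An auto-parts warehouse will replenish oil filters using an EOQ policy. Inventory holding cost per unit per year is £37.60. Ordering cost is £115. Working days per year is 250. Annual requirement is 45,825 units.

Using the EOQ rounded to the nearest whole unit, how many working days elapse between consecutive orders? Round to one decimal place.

2.9 days

Q* = √(2·D·S / H) = √(2·45,825·115 / 37.6) = √280,312.5 ≈ 529.45 → Q = 529 units
Cycle time = (working days × Q)/D = (250 × 529) / 45,825 = 2.886 days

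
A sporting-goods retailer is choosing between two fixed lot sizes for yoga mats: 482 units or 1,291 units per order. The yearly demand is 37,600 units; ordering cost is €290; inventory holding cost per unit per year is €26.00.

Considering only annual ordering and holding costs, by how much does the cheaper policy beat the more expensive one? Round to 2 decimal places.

Annual cost at Q: ordering D·S/Q plus holding Q·H/2.
TC(482) = (37,600/482)×290 + (482/2)×26 = €28,888.41
TC(1,291) = (37,600/1,291)×290 + (1,291/2)×26 = €25,229.17
|ΔTC| = |€28,888.41 − €25,229.17| = €3,659.24

€3,659.24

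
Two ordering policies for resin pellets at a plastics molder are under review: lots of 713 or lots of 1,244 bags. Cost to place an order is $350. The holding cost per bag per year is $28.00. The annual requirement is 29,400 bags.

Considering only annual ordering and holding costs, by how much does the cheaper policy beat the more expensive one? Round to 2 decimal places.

For each Q, cost = (D/Q)·S + (Q/2)·H.
TC(713) = (29,400/713)×350 + (713/2)×28 = $24,413.98
TC(1,244) = (29,400/1,244)×350 + (1,244/2)×28 = $25,687.70
Lots of 713 are cheaper by $1,273.73.

$1,273.73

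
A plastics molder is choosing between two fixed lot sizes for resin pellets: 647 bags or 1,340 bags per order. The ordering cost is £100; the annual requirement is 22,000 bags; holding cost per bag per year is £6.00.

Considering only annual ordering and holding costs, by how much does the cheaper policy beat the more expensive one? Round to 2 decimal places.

Annual cost at Q: ordering D·S/Q plus holding Q·H/2.
TC(647) = (22,000/647)×100 + (647/2)×6 = £5,341.31
TC(1,340) = (22,000/1,340)×100 + (1,340/2)×6 = £5,661.79
Lots of 647 are cheaper by £320.48.

£320.48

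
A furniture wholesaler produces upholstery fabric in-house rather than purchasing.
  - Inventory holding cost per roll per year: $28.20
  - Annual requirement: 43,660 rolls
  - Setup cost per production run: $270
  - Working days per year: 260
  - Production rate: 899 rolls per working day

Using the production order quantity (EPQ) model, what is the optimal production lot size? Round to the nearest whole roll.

1,014 rolls

Daily demand d = 43,660/260 = 167.923; p = 899; 1 − d/p = 0.81321
EPQ = √(2DS / (H(1 − d/p)))
    = √(2 × 43,660 × 270 / (28.2 × 0.81321)) ≈ 1,013.94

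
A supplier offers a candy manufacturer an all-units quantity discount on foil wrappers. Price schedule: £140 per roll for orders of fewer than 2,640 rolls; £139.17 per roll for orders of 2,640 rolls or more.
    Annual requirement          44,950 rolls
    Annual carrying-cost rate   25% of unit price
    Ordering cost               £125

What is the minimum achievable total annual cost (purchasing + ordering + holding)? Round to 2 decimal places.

£6,303,745.91

H₁ = 25%×£140 = £35.0000;  H₂ = 25%×£139.17 = £34.7925
EOQ₁ = √(2×44,950×125/35.0000) = 566.63  (< 2,640, feasible at tier 1)
EOQ₂ = √(2×44,950×125/34.7925) = 568.32  (< 2,640 → use Q = 2,640 at tier-2 price)
TC(tier 1 (EOQ₁), Q≈566.6) = £6,312,832.11
TC(tier 2, Q≈2,640.0) = £6,303,745.91
Minimum at tier 2: £6,303,745.91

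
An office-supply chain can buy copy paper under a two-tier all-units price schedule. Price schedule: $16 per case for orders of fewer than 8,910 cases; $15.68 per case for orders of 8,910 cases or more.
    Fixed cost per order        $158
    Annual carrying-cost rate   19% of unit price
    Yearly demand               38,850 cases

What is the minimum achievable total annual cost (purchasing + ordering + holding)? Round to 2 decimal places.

$623,129.26

H₁ = 19%×$16 = $3.0400;  H₂ = 19%×$15.68 = $2.9792
EOQ₁ = √(2×38,850×158/3.0400) = 2,009.57  (< 8,910, feasible at tier 1)
EOQ₂ = √(2×38,850×158/2.9792) = 2,029.97  (< 8,910 → use Q = 8,910 at tier-2 price)
TC(tier 1 (EOQ₁), Q≈2,009.6) = $627,709.08
TC(tier 2, Q≈8,910.0) = $623,129.26
Minimum at tier 2: $623,129.26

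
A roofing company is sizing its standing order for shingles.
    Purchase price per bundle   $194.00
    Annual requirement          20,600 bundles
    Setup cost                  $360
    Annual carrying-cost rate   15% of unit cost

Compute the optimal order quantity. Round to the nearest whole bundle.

Holding cost per bundle per year: H = 15% × $194 = $29.1000
2DS/H = 2·20,600·360/29.1 = 509,690.72
EOQ = √509,690.72 ≈ 713.93

714 bundles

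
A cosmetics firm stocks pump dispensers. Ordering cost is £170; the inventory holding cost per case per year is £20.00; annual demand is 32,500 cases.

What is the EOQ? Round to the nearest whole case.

2DS/H = 2·32,500·170/20 = 552,500.00
EOQ = √552,500.00 ≈ 743.30

743 cases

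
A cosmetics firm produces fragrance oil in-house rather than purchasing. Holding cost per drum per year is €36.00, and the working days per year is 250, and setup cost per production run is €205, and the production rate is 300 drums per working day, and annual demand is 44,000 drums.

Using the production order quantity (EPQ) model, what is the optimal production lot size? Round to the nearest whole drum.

1,101 drums

d = 44,000/250 = 176.0000 drums/day;  effective holding cost H(1 − d/p) = 36·(1 − 176.0000/300) = 14.88000
Q* = √(2DS / H_eff) = √(2·44,000·205 / 14.88000) ≈ 1,101.07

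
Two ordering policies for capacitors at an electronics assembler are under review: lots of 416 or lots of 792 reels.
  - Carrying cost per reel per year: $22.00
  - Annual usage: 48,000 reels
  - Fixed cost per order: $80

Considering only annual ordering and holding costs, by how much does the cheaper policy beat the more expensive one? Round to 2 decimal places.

For each Q, cost = (D/Q)·S + (Q/2)·H.
TC(416) = (48,000/416)×80 + (416/2)×22 = $13,806.77
TC(792) = (48,000/792)×80 + (792/2)×22 = $13,560.48
|ΔTC| = |$13,806.77 − $13,560.48| = $246.28

$246.28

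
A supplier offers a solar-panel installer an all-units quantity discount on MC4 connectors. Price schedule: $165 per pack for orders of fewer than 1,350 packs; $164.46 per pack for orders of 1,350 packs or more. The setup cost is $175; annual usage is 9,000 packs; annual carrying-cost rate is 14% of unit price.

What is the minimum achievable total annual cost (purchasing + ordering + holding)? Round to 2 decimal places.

$1,493,530.24

H₁ = 14%×$165 = $23.1000;  H₂ = 14%×$164.46 = $23.0244
EOQ₁ = √(2×9,000×175/23.1000) = 369.27  (< 1,350, feasible at tier 1)
EOQ₂ = √(2×9,000×175/23.0244) = 369.88  (< 1,350 → use Q = 1,350 at tier-2 price)
TC(tier 1 (EOQ₁), Q≈369.3) = $1,493,530.24
TC(tier 2, Q≈1,350.0) = $1,496,848.14
Minimum at tier 1 (EOQ₁): $1,493,530.24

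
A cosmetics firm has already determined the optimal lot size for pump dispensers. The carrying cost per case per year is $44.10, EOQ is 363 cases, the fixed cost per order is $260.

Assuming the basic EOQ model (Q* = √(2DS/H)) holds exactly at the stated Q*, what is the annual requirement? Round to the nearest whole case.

11,175 cases per year

EOQ relation: Q² = 2DS/H, so rearrange for the unknown.
D = Q²H / (2S) = 363² × 44.1 / (2 × 260) = 11,175.02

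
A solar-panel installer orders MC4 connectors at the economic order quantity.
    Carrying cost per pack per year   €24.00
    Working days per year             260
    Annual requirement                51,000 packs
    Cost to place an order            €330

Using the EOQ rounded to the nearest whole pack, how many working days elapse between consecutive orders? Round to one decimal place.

6.0 days

2DS/H = 2·51,000·330/24 = 1,402,500.00
EOQ = √1,402,500.00 ≈ 1,184.27 → Q = 1,184 packs
Days between orders = 260 / (D/Q) = 260 / 43.074 ≈ 6.036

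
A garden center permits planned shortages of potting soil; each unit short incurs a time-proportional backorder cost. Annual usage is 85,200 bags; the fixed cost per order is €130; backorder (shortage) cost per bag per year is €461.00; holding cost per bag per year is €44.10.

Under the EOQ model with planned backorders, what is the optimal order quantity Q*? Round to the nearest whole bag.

742 bags

Basic EOQ = √(2·85,200·130/44.1) = 708.740
Backorder adjustment √((H+b)/b) = √((44.1+461)/461) = 1.0467
Q* = 708.740 × 1.0467 ≈ 741.87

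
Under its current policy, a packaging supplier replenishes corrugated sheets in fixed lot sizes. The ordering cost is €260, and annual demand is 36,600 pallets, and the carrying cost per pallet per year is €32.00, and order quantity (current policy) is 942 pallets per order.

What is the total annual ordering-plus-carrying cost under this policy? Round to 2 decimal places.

€25,173.91

Orders/yr = 36,600/942 = 38.854; ordering cost = 38.854 × €260 = €10,101.91
Average inventory = 942/2 = 471; holding cost = 471 × €32 = €15,072.00
Total = €10,101.91 + €15,072.00 = €25,173.91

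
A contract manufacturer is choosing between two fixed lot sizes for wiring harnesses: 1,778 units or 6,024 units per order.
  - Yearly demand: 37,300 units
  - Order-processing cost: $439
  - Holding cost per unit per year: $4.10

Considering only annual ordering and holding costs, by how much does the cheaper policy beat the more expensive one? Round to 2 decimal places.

$2,212.93

For each Q, cost = (D/Q)·S + (Q/2)·H.
TC(1,778) = (37,300/1,778)×439 + (1,778/2)×4.1 = $12,854.52
TC(6,024) = (37,300/6,024)×439 + (6,024/2)×4.1 = $15,067.44
Cheaper: Q = 1,778.  Difference = $2,212.93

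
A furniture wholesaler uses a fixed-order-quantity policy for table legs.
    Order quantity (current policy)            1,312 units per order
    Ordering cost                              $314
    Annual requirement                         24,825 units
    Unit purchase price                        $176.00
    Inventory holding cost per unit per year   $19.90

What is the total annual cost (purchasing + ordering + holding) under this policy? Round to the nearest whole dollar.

Ordering: D/Q × S = 24,825/1,312 × $314 = $5,941.35
Holding:  Q/2 × H = 1,312/2 × $19.9 = $13,054.40
Purchase cost = D·C = 24,825 × 176 = $4,369,200.00
Total = $5,941.35 + $13,054.40 + $4,369,200.00 = $4,388,195.75

$4,388,196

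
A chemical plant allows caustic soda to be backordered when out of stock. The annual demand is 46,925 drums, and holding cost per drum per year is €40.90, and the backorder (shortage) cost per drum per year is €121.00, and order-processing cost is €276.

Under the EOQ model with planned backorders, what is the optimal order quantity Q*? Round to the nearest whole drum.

Q* = √(2DS/H) · √((H + b)/b)
   = √(2 × 46,925 × 276 / 40.9) · √((40.9 + 121) / 121)
   = 795.811 × 1.1567 ≈ 920.54

921 drums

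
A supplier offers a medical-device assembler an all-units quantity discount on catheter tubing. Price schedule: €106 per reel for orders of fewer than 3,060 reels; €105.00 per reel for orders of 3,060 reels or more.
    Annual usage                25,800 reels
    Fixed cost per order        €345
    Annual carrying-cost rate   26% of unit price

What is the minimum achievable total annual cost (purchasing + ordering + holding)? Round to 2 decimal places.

H₁ = 26%×€106 = €27.5600;  H₂ = 26%×€105.00 = €27.3000
EOQ₁ = √(2×25,800×345/27.5600) = 803.70  (< 3,060, feasible at tier 1)
EOQ₂ = √(2×25,800×345/27.3000) = 807.52  (< 3,060 → use Q = 3,060 at tier-2 price)
TC(tier 1 (EOQ₁), Q≈803.7) = €2,756,950.01
TC(tier 2, Q≈3,060.0) = €2,753,677.82
Minimum at tier 2: €2,753,677.82

€2,753,677.82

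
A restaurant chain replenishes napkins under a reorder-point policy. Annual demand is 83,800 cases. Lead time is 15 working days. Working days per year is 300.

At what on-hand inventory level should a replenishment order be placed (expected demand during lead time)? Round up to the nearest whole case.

Daily demand d = 83,800 / 300 = 279.333 cases/day
Demand during lead time = 279.333 × 15 = 4,190.00
Reorder point = 4,190.00 → round up

4,190 cases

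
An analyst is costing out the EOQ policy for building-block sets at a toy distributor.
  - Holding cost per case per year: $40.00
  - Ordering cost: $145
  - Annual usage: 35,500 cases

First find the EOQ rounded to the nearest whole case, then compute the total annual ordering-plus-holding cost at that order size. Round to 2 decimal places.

2DS/H = 2·35,500·145/40 = 257,375.00
EOQ = √257,375.00 ≈ 507.32 → Q = 507 cases
Ordering: D/Q × S = 35,500/507 × $145 = $10,152.86
Holding:  Q/2 × H = 507/2 × $40 = $10,140.00
Total = $10,152.86 + $10,140.00 = $20,292.86

$20,292.86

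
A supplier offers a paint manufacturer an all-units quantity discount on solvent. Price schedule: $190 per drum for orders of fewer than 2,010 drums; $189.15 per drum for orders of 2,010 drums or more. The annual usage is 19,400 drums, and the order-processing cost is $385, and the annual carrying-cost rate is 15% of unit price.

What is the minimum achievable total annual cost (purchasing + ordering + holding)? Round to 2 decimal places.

H₁ = 15%×$190 = $28.5000;  H₂ = 15%×$189.15 = $28.3725
EOQ₁ = √(2×19,400×385/28.5000) = 723.98  (< 2,010, feasible at tier 1)
EOQ₂ = √(2×19,400×385/28.3725) = 725.60  (< 2,010 → use Q = 2,010 at tier-2 price)
TC(tier 1 (EOQ₁), Q≈724.0) = $3,706,633.30
TC(tier 2, Q≈2,010.0) = $3,701,740.28
Minimum at tier 2: $3,701,740.28

$3,701,740.28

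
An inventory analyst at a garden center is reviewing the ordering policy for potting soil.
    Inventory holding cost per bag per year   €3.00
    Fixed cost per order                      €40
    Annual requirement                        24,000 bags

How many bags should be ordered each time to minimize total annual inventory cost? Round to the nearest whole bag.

2DS/H = 2·24,000·40/3 = 640,000.00
EOQ = √640,000.00 ≈ 800.00

800 bags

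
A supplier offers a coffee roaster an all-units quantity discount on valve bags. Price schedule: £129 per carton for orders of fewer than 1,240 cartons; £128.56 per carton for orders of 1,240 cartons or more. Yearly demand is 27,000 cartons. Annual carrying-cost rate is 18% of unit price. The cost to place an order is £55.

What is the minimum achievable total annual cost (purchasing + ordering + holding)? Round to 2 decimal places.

H₁ = 18%×£129 = £23.2200;  H₂ = 18%×£128.56 = £23.1408
EOQ₁ = √(2×27,000×55/23.2200) = 357.64  (< 1,240, feasible at tier 1)
EOQ₂ = √(2×27,000×55/23.1408) = 358.25  (< 1,240 → use Q = 1,240 at tier-2 price)
TC(tier 1 (EOQ₁), Q≈357.6) = £3,491,304.42
TC(tier 2, Q≈1,240.0) = £3,486,664.88
Minimum at tier 2: £3,486,664.88

£3,486,664.88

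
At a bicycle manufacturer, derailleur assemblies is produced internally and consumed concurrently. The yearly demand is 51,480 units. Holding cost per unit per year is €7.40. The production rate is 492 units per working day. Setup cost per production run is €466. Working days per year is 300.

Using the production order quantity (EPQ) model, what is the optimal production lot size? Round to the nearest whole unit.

d = 51,480/300 = 171.6000 units/day;  effective holding cost H(1 − d/p) = 7.4·(1 − 171.6000/492) = 4.81902
Q* = √(2DS / H_eff) = √(2·51,480·466 / 4.81902) ≈ 3,155.35

3,155 units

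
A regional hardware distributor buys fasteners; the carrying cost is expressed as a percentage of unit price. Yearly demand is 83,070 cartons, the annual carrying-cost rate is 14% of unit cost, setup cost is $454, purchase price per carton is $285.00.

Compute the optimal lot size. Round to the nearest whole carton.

H = i·C = 0.14 × $285 = $39.9000 per carton-year
2DS/H = 2·83,070·454/39.9 = 1,890,415.04
EOQ = √1,890,415.04 ≈ 1,374.92

1,375 cartons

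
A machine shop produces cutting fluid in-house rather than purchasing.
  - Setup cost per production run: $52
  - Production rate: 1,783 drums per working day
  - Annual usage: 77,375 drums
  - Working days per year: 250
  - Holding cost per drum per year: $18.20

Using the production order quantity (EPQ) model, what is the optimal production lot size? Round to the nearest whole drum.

d = 77,375/250 = 309.5000 drums/day;  effective holding cost H(1 − d/p) = 18.2·(1 − 309.5000/1783) = 15.04077
Q* = √(2DS / H_eff) = √(2·77,375·52 / 15.04077) ≈ 731.45

731 drums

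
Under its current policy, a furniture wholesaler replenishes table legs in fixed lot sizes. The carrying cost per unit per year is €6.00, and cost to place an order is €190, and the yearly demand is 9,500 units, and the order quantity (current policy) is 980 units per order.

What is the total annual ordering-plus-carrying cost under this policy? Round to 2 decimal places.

€4,781.84

Ordering: D/Q × S = 9,500/980 × €190 = €1,841.84
Holding:  Q/2 × H = 980/2 × €6 = €2,940.00
Total = €1,841.84 + €2,940.00 = €4,781.84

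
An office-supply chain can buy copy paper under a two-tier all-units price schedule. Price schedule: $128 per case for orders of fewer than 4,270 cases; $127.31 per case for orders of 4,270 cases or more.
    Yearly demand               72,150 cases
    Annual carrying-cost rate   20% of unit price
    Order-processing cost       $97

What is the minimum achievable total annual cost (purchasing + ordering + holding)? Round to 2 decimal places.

H₁ = 20%×$128 = $25.6000;  H₂ = 20%×$127.31 = $25.4620
EOQ₁ = √(2×72,150×97/25.6000) = 739.43  (< 4,270, feasible at tier 1)
EOQ₂ = √(2×72,150×97/25.4620) = 741.43  (< 4,270 → use Q = 4,270 at tier-2 price)
TC(tier 1 (EOQ₁), Q≈739.4) = $9,254,129.49
TC(tier 2, Q≈4,270.0) = $9,241,416.87
Minimum at tier 2: $9,241,416.87

$9,241,416.87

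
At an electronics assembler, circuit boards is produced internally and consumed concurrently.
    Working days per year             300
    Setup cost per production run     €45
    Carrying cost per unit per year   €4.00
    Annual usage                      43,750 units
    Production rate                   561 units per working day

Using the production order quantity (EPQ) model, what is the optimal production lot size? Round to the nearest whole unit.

1,153 units

Daily demand d = 43,750/300 = 145.833; p = 561; 1 − d/p = 0.74005
EPQ = √(2DS / (H(1 − d/p)))
    = √(2 × 43,750 × 45 / (4 × 0.74005)) ≈ 1,153.32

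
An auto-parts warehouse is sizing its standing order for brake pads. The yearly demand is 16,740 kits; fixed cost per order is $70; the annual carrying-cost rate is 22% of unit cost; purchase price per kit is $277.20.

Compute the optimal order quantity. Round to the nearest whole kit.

196 kits

Carrying cost H = $277.2 × 22% = $60.9840/kit/yr
EOQ = √(2DS/H) = √(2 × 16,740 × 70 / 60.984)
    = √(38,429.75) ≈ 196.04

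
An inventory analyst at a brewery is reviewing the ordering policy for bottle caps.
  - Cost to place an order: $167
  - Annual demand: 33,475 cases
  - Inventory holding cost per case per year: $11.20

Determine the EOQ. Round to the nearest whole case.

Q* = √(2·D·S / H) = √(2·33,475·167 / 11.2) = √998,272.3 ≈ 999.14

999 cases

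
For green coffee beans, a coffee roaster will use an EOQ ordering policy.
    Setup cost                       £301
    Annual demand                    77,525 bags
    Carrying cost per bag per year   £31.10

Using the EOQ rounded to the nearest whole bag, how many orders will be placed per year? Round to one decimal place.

Optimal lot size Q* = (2 × 77,525 × £301 / £31.1)^½ ≈ 1,225.01 → Q = 1,225
N = D/Q = 77,525/1,225 ≈ 63.286 orders/yr

63.3 orders per year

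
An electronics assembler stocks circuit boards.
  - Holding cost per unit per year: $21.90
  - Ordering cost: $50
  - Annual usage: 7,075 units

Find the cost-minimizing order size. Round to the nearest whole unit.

180 units

Optimal lot size Q* = (2 × 7,075 × $50 / $21.9)^½ ≈ 179.74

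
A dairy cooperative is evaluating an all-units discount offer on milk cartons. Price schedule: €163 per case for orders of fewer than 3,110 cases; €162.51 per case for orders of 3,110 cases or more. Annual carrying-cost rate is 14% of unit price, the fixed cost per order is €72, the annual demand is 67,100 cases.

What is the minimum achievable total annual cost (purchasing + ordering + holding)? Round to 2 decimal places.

H₁ = 14%×€163 = €22.8200;  H₂ = 14%×€162.51 = €22.7514
EOQ₁ = √(2×67,100×72/22.8200) = 650.71  (< 3,110, feasible at tier 1)
EOQ₂ = √(2×67,100×72/22.7514) = 651.69  (< 3,110 → use Q = 3,110 at tier-2 price)
TC(tier 1 (EOQ₁), Q≈650.7) = €10,952,149.11
TC(tier 2, Q≈3,110.0) = €10,941,352.87
Minimum at tier 2: €10,941,352.87

€10,941,352.87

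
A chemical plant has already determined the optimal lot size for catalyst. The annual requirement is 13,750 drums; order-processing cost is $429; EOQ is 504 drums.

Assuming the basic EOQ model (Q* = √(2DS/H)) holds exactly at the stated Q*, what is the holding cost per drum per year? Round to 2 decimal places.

From Q* = √(2DS/H) ⇒ Q*² = 2DS/H.
H = 2DS / Q² = 2 × 13,750 × 429 / 504² = 46.4439

$46.44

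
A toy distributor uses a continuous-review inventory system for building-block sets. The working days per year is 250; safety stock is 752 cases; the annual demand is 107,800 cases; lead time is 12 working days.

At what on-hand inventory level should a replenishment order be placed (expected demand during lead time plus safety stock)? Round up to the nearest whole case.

Daily demand d = 107,800 / 250 = 431.200 cases/day
Demand during lead time = 431.200 × 12 = 5,174.40
Reorder point = 5,174.40 + 752 = 5,926.40 → round up

5,927 cases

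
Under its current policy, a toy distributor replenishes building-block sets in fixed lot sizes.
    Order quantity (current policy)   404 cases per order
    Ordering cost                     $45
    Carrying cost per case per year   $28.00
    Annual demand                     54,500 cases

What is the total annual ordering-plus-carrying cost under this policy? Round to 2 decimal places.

$11,726.54

Ordering: D/Q × S = 54,500/404 × $45 = $6,070.54
Holding:  Q/2 × H = 404/2 × $28 = $5,656.00
Total = $6,070.54 + $5,656.00 = $11,726.54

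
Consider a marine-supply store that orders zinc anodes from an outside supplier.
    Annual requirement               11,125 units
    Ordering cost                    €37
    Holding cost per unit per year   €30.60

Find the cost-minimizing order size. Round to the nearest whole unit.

EOQ = √(2DS/H) = √(2 × 11,125 × 37 / 30.6)
    = √(26,903.59) ≈ 164.02

164 units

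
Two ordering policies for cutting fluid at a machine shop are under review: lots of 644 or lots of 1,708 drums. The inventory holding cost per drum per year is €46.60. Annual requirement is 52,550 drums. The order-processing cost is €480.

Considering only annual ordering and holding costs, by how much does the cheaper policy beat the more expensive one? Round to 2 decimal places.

Annual cost at Q: ordering D·S/Q plus holding Q·H/2.
TC(644) = (52,550/644)×480 + (644/2)×46.6 = €54,172.90
TC(1,708) = (52,550/1,708)×480 + (1,708/2)×46.6 = €54,564.55
|ΔTC| = |€54,172.90 − €54,564.55| = €391.65

€391.65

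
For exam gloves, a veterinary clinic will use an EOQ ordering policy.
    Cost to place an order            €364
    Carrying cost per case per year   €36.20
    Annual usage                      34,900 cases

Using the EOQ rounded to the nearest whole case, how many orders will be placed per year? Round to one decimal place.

EOQ = √(2DS/H) = √(2 × 34,900 × 364 / 36.2)
    = √(701,856.35) ≈ 837.77 → Q = 838
N = D/Q = 34,900/838 ≈ 41.647 orders/yr

41.6 orders per year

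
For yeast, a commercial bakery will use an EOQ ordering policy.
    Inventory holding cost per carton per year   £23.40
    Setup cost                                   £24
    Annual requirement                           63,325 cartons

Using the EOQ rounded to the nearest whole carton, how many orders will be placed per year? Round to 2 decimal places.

EOQ = √(2DS/H) = √(2 × 63,325 × 24 / 23.4)
    = √(129,897.44) ≈ 360.41 → Q = 360
Orders per year = D/Q = 63,325 / 360 = 175.903

175.90 orders per year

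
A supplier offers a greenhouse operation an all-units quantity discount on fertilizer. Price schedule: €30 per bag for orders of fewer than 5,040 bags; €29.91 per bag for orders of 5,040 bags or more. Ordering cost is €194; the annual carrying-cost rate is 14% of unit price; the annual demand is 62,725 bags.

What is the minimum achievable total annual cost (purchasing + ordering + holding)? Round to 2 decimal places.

€1,889,071.41

H₁ = 14%×€30 = €4.2000;  H₂ = 14%×€29.91 = €4.1874
EOQ₁ = √(2×62,725×194/4.2000) = 2,407.20  (< 5,040, feasible at tier 1)
EOQ₂ = √(2×62,725×194/4.1874) = 2,410.82  (< 5,040 → use Q = 5,040 at tier-2 price)
TC(tier 1 (EOQ₁), Q≈2,407.2) = €1,891,860.23
TC(tier 2, Q≈5,040.0) = €1,889,071.41
Minimum at tier 2: €1,889,071.41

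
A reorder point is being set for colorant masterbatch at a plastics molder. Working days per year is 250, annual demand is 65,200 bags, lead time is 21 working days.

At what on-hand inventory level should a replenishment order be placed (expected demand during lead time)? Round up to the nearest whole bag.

5,477 bags

Daily demand d = 65,200 / 250 = 260.800 bags/day
Demand during lead time = 260.800 × 21 = 5,476.80
Reorder point = 5,476.80 → round up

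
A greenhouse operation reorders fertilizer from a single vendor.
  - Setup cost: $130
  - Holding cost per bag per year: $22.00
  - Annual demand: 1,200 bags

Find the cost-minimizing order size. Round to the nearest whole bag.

119 bags

Optimal lot size Q* = (2 × 1,200 × $130 / $22)^½ ≈ 119.09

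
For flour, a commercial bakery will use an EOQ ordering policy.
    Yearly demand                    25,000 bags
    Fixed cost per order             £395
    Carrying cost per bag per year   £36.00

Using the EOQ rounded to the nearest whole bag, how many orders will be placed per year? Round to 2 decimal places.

Q* = √(2·D·S / H) = √(2·25,000·395 / 36) = √548,611.1 ≈ 740.68 → Q = 741
N = D/Q = 25,000/741 ≈ 33.738 orders/yr

33.74 orders per year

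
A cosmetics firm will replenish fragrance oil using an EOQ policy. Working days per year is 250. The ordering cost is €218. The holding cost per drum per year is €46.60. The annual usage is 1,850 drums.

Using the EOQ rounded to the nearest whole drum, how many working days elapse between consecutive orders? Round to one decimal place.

17.8 days

EOQ = √(2DS/H) = √(2 × 1,850 × 218 / 46.6)
    = √(17,309.01) ≈ 131.56 → Q = 132 drums
Days between orders = 250 / (D/Q) = 250 / 14.015 ≈ 17.838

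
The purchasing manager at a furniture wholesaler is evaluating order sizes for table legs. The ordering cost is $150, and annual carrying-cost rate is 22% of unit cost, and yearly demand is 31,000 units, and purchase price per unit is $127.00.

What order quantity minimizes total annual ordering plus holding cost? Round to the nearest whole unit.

Carrying cost H = $127 × 22% = $27.9400/unit/yr
Q* = √(2·D·S / H) = √(2·31,000·150 / 27.94) = √332,856.1 ≈ 576.94

577 units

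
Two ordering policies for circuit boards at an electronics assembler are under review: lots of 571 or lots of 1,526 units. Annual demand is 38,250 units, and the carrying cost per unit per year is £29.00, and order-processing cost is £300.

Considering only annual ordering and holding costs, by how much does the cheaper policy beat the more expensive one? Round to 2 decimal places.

£1,270.84

TC(Q) = (D/Q)S + (Q/2)H
TC(571) = (38,250/571)×300 + (571/2)×29 = £28,375.82
TC(1,526) = (38,250/1,526)×300 + (1,526/2)×29 = £29,646.66
|ΔTC| = |£28,375.82 − £29,646.66| = £1,270.84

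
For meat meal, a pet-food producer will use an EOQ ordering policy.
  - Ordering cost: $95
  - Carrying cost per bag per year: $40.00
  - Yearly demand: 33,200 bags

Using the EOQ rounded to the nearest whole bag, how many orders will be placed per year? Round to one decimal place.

83.6 orders per year

2DS/H = 2·33,200·95/40 = 157,700.00
EOQ = √157,700.00 ≈ 397.11 → Q = 397
Orders per year = D/Q = 33,200 / 397 = 83.627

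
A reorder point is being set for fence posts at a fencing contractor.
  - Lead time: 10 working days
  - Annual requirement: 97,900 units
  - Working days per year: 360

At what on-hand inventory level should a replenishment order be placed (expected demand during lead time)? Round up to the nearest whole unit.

Daily demand d = 97,900 / 360 = 271.944 units/day
Demand during lead time = 271.944 × 10 = 2,719.44
Reorder point = 2,719.44 → round up

2,720 units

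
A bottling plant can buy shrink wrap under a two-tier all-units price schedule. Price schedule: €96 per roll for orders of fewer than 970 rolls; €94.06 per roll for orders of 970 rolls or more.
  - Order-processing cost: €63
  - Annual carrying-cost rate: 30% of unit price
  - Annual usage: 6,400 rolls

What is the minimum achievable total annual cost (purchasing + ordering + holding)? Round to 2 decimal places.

€616,085.40

H₁ = 30%×€96 = €28.8000;  H₂ = 30%×€94.06 = €28.2180
EOQ₁ = √(2×6,400×63/28.8000) = 167.33  (< 970, feasible at tier 1)
EOQ₂ = √(2×6,400×63/28.2180) = 169.05  (< 970 → use Q = 970 at tier-2 price)
TC(tier 1 (EOQ₁), Q≈167.3) = €619,219.16
TC(tier 2, Q≈970.0) = €616,085.40
Minimum at tier 2: €616,085.40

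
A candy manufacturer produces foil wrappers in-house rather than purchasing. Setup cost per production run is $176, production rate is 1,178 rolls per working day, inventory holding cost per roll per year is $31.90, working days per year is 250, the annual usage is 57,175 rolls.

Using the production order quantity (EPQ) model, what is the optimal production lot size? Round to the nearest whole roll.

d = 57,175/250 = 228.7000 rolls/day;  effective holding cost H(1 − d/p) = 31.9·(1 − 228.7000/1178) = 25.70685
Q* = √(2DS / H_eff) = √(2·57,175·176 / 25.70685) ≈ 884.81

885 rolls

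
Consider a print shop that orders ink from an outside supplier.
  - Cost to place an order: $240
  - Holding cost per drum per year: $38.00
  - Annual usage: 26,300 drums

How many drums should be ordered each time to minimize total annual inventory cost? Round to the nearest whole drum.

576 drums

Q* = √(2·D·S / H) = √(2·26,300·240 / 38) = √332,210.5 ≈ 576.38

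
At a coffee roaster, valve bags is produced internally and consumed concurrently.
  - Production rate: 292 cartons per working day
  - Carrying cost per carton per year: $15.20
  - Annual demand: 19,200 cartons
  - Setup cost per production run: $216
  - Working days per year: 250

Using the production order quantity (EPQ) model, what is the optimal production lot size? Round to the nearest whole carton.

860 cartons

Daily demand d = 19,200/250 = 76.800; p = 292; 1 − d/p = 0.73699
EPQ = √(2DS / (H(1 − d/p)))
    = √(2 × 19,200 × 216 / (15.2 × 0.73699)) ≈ 860.48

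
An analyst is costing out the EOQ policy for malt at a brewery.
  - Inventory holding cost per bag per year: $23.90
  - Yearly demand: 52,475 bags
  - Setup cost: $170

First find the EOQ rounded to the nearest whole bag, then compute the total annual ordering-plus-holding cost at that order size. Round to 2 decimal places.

Optimal lot size Q* = (2 × 52,475 × $170 / $23.9)^½ ≈ 864.01 → Q = 864 bags
Orders/yr = 52,475/864 = 60.735; ordering cost = 60.735 × $170 = $10,324.94
Average inventory = 864/2 = 432; holding cost = 432 × $23.9 = $10,324.80
Total = $10,324.94 + $10,324.80 = $20,649.74

$20,649.74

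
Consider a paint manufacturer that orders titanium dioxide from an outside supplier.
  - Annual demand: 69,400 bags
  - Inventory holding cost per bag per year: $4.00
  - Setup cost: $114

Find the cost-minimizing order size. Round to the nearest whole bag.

EOQ = √(2DS/H) = √(2 × 69,400 × 114 / 4)
    = √(3,955,800.00) ≈ 1,988.92

1,989 bags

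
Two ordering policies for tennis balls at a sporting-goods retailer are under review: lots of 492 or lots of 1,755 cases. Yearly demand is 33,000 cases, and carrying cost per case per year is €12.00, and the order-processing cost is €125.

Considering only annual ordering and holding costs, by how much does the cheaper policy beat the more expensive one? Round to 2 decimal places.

Annual cost at Q: ordering D·S/Q plus holding Q·H/2.
TC(492) = (33,000/492)×125 + (492/2)×12 = €11,336.15
TC(1,755) = (33,000/1,755)×125 + (1,755/2)×12 = €12,880.43
|ΔTC| = |€11,336.15 − €12,880.43| = €1,544.28

€1,544.28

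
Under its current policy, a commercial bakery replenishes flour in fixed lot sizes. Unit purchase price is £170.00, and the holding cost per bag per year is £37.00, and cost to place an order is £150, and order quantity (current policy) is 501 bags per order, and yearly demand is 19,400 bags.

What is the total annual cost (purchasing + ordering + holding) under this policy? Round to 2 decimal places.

Ordering: D/Q × S = 19,400/501 × £150 = £5,808.38
Holding:  Q/2 × H = 501/2 × £37 = £9,268.50
Purchase cost = D·C = 19,400 × 170 = £3,298,000.00
Total = £5,808.38 + £9,268.50 + £3,298,000.00 = £3,313,076.88

£3,313,076.88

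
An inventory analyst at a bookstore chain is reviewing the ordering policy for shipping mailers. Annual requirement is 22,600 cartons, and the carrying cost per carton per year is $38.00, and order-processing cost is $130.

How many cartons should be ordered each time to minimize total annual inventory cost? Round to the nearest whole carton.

393 cartons

Optimal lot size Q* = (2 × 22,600 × $130 / $38)^½ ≈ 393.23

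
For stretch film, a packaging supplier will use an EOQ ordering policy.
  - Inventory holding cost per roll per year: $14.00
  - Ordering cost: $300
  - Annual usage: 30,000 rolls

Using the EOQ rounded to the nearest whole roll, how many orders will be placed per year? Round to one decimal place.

EOQ = √(2DS/H) = √(2 × 30,000 × 300 / 14)
    = √(1,285,714.29) ≈ 1,133.89 → Q = 1,134
Orders per year = D/Q = 30,000 / 1,134 = 26.455

26.5 orders per year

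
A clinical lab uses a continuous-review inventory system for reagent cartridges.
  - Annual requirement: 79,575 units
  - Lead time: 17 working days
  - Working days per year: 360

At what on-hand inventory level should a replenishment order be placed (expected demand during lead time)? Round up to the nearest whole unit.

Daily demand d = 79,575 / 360 = 221.042 units/day
Demand during lead time = 221.042 × 17 = 3,757.71
Reorder point = 3,757.71 → round up

3,758 units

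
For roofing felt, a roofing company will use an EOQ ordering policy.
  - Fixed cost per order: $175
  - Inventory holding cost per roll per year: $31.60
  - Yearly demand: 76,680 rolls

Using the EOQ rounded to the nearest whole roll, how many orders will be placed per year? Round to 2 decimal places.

Q* = √(2·D·S / H) = √(2·76,680·175 / 31.6) = √849,303.8 ≈ 921.58 → Q = 922
Orders per year = D/Q = 76,680 / 922 = 83.167

83.17 orders per year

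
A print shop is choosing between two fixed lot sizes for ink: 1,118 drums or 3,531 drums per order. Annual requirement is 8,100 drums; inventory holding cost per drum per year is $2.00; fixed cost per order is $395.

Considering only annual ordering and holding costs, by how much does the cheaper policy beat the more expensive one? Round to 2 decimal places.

Annual cost at Q: ordering D·S/Q plus holding Q·H/2.
TC(1,118) = (8,100/1,118)×395 + (1,118/2)×2 = $3,979.81
TC(3,531) = (8,100/3,531)×395 + (3,531/2)×2 = $4,437.12
|ΔTC| = |$3,979.81 − $4,437.12| = $457.31

$457.31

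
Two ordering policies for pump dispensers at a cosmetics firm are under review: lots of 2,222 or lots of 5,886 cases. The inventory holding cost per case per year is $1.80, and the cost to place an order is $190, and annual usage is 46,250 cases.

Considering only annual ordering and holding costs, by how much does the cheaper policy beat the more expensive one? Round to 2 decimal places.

$835.78

Annual cost at Q: ordering D·S/Q plus holding Q·H/2.
TC(2,222) = (46,250/2,222)×190 + (2,222/2)×1.8 = $5,954.57
TC(5,886) = (46,250/5,886)×190 + (5,886/2)×1.8 = $6,790.35
|ΔTC| = |$5,954.57 − $6,790.35| = $835.78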